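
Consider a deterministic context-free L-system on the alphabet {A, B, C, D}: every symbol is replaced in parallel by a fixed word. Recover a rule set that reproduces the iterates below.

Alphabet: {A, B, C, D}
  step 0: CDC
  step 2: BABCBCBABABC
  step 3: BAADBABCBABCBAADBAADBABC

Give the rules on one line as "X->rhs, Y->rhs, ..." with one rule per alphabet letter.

  step 2 ⇒ step 3: BABCBCBABABC ⇒ BA·AD·BA·BC·BA·BC·BA·AD·BA·AD·BA·BC
    A ↦ AD
    B ↦ BA
    C ↦ BC
    D ↦ CB  (constrained at step 0)

A->AD, B->BA, C->BC, D->CB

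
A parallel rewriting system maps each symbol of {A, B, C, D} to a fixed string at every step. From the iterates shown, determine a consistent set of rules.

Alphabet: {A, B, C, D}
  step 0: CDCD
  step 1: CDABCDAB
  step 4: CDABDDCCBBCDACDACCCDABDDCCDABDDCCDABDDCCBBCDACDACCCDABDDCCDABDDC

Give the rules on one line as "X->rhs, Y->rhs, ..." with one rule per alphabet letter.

  step 0 ⇒ step 1: CDCD ⇒ CDA·B·CDA·B
    C ↦ CDA
    D ↦ B
    A ↦ DDC  (constrained at step 1)
    B ↦ C  (constrained at step 1)

A->DDC, B->C, C->CDA, D->B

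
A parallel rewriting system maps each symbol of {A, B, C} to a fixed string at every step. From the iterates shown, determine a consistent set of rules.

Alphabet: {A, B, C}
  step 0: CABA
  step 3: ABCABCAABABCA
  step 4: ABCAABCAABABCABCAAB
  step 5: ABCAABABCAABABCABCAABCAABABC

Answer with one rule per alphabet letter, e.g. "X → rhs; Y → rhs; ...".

  step 4 ⇒ step 5: ABCAABCAABABCABCAAB ⇒ AB·C·A·AB·AB·C·A·AB·AB·C·AB·C·A·AB·C·A·AB·AB·C
    A ↦ AB
    B ↦ C
    C ↦ A

A->AB, B->C, C->A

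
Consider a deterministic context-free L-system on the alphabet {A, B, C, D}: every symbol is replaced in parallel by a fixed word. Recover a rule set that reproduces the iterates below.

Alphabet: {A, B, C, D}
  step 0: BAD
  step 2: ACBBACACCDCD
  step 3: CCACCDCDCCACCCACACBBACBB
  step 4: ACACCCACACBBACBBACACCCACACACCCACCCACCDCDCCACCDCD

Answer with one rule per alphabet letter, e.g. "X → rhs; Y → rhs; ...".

A->CC, B->CD, C->AC, D->BB

  step 3 ⇒ step 4: CCACCDCDCCACCCACACBBACBB ⇒ AC·AC·CC·AC·AC·BB·AC·BB·AC·AC·CC·AC·AC·AC·CC·AC·CC·AC·CD·CD·CC·AC·CD·CD
    A ↦ CC
    B ↦ CD
    C ↦ AC
    D ↦ BB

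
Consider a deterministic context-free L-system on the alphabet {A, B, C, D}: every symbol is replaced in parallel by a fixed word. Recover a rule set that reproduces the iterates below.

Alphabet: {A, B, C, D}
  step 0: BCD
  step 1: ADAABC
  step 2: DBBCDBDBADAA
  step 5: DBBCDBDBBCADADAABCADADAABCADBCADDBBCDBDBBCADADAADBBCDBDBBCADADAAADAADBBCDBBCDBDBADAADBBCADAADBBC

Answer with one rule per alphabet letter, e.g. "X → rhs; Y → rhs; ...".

  step 1 ⇒ step 2: ADAABC ⇒ DB·BC·DB·DB·AD·AA
    A ↦ DB
    B ↦ AD
    C ↦ AA
    D ↦ BC

A->DB, B->AD, C->AA, D->BC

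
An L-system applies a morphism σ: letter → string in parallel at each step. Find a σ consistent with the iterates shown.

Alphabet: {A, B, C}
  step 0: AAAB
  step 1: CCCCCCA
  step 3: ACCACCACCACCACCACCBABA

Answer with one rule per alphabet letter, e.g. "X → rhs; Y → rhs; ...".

A->CC, B->A, C->BA

  step 0 ⇒ step 1: AAAB ⇒ CC·CC·CC·A
    A ↦ CC
    B ↦ A
    C ↦ BA  (constrained at step 1)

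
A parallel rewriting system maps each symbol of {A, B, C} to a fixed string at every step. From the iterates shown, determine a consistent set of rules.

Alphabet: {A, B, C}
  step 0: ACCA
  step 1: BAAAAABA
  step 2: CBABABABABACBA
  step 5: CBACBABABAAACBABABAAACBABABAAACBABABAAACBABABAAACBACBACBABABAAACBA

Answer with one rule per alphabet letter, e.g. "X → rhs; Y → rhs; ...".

A->BA, B->C, C->AA

  step 1 ⇒ step 2: BAAAAABA ⇒ C·BA·BA·BA·BA·BA·C·BA
    A ↦ BA
    B ↦ C
  step 0 ⇒ step 1: ACCA ⇒ BA·AA·AA·BA
    C ↦ AA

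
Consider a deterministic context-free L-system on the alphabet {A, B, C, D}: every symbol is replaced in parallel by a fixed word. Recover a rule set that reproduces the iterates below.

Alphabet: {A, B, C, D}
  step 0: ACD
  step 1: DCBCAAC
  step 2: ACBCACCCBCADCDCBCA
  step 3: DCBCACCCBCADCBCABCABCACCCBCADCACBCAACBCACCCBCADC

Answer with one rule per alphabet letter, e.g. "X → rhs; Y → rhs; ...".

  step 2 ⇒ step 3: ACBCACCCBCADCDCBCA ⇒ DC·BCA·CCC·BCA·DC·BCA·BCA·BCA·CCC·BCA·DC·AC·BCA·AC·BCA·CCC·BCA·DC
    A ↦ DC
    B ↦ CCC
    C ↦ BCA
    D ↦ AC

A->DC, B->CCC, C->BCA, D->AC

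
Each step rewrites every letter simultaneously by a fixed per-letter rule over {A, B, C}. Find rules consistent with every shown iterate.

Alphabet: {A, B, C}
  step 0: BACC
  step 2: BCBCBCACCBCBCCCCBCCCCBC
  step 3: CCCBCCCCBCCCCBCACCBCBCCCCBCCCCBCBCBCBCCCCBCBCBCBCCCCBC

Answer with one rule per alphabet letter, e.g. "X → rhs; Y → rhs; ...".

A->ACC, B->CCC, C->BC

  step 2 ⇒ step 3: BCBCBCACCBCBCCCCBCCCCBC ⇒ CCC·BC·CCC·BC·CCC·BC·ACC·BC·BC·CCC·BC·CCC·BC·BC·BC·BC·CCC·BC·BC·BC·BC·CCC·BC
    A ↦ ACC
    B ↦ CCC
    C ↦ BC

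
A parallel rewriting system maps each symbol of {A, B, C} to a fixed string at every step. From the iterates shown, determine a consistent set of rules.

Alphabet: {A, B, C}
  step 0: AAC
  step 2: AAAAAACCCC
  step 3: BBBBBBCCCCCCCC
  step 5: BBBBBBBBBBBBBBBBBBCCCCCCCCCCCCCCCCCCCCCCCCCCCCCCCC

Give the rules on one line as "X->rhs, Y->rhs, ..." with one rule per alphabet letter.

A->B, B->AAA, C->CC

  step 2 ⇒ step 3: AAAAAACCCC ⇒ B·B·B·B·B·B·CC·CC·CC·CC
    A ↦ B
    C ↦ CC
    B ↦ AAA  (constrained at step 3)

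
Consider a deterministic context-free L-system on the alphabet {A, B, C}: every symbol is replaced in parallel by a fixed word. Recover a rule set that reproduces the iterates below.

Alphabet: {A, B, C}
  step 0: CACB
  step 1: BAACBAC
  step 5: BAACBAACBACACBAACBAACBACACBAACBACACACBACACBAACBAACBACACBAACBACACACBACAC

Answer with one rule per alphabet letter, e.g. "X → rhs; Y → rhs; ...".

  step 0 ⇒ step 1: CACB ⇒ BA·AC·BA·C
    A ↦ AC
    B ↦ C
    C ↦ BA

A->AC, B->C, C->BA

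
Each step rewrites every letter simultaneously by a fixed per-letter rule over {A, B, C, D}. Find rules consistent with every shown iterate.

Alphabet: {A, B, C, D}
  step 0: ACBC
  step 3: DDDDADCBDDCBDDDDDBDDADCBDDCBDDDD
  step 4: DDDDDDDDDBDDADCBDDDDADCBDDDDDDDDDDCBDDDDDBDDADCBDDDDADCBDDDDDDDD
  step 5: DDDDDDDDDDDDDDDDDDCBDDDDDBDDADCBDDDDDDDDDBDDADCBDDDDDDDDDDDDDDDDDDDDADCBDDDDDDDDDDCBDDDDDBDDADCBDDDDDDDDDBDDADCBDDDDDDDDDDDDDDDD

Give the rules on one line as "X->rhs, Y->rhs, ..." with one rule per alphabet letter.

A->DB, B->CB, C->AD, D->DD

  step 4 ⇒ step 5: DDDDDDDDDBDDADCBDDDDADCBDDDDDDDDDDCBDDDDDBDDADCBDDDDADCBDDDDDDDD ⇒ DD·DD·DD·DD·DD·DD·DD·DD·DD·CB·DD·DD·DB·DD·AD·CB·DD·DD·DD·DD·DB·DD·AD·CB·DD·DD·DD·DD·DD·DD·DD·DD·DD·DD·AD·CB·DD·DD·DD·DD·DD·CB·DD·DD·DB·DD·AD·CB·DD·DD·DD·DD·DB·DD·AD·CB·DD·DD·DD·DD·DD·DD·DD·DD
    A ↦ DB
    B ↦ CB
    C ↦ AD
    D ↦ DD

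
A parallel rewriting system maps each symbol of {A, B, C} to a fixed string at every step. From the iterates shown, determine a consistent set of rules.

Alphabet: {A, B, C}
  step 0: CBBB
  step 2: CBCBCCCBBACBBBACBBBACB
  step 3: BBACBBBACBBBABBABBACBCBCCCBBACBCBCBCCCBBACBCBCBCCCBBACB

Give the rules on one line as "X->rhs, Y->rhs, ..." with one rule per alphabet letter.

  step 2 ⇒ step 3: CBCBCCCBBACBBBACBBBACB ⇒ BBA·CB·BBA·CB·BBA·BBA·BBA·CB·CB·CCC·BBA·CB·CB·CB·CCC·BBA·CB·CB·CB·CCC·BBA·CB
    A ↦ CCC
    B ↦ CB
    C ↦ BBA

A->CCC, B->CB, C->BBA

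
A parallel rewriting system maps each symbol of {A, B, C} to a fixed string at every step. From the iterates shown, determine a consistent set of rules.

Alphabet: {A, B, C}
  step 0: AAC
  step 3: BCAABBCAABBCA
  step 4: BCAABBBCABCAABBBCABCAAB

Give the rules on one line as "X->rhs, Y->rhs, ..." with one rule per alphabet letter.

A->B, B->BCA, C->A

  step 3 ⇒ step 4: BCAABBCAABBCA ⇒ BCA·A·B·B·BCA·BCA·A·B·B·BCA·BCA·A·B
    A ↦ B
    B ↦ BCA
    C ↦ A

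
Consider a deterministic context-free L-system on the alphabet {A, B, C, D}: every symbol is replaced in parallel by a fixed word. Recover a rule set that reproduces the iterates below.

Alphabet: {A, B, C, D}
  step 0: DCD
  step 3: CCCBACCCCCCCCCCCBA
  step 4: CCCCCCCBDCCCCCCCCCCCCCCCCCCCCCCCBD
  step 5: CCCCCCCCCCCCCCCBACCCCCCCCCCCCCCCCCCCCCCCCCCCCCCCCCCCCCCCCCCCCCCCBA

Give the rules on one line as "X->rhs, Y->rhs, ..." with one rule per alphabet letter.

A->BD, B->C, C->CC, D->BA

  step 4 ⇒ step 5: CCCCCCCBDCCCCCCCCCCCCCCCCCCCCCCCBD ⇒ CC·CC·CC·CC·CC·CC·CC·C·BA·CC·CC·CC·CC·CC·CC·CC·CC·CC·CC·CC·CC·CC·CC·CC·CC·CC·CC·CC·CC·CC·CC·CC·C·BA
    B ↦ C
    C ↦ CC
    D ↦ BA
  step 3 ⇒ step 4: CCCBACCCCCCCCCCCBA ⇒ CC·CC·CC·C·BD·CC·CC·CC·CC·CC·CC·CC·CC·CC·CC·CC·C·BD
    A ↦ BD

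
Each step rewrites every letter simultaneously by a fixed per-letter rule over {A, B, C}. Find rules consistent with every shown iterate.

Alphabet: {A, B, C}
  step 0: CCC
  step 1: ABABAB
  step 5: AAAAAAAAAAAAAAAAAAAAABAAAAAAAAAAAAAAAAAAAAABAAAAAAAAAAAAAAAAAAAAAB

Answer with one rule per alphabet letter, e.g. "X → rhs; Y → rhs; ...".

A->AA, B->C, C->AB

  step 0 ⇒ step 1: CCC ⇒ AB·AB·AB
    C ↦ AB
    A ↦ AA  (constrained at step 1)
    B ↦ C  (constrained at step 1)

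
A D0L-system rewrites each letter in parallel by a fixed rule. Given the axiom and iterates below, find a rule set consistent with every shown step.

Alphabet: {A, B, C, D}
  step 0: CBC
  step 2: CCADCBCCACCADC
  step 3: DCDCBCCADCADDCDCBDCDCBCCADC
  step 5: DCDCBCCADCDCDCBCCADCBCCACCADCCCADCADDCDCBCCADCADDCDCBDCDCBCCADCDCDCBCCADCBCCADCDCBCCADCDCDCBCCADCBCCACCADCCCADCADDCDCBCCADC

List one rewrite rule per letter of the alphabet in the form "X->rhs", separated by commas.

A->B, B->AD, C->DC, D->CCA

  step 2 ⇒ step 3: CCADCBCCACCADC ⇒ DC·DC·B·CCA·DC·AD·DC·DC·B·DC·DC·B·CCA·DC
    A ↦ B
    B ↦ AD
    C ↦ DC
    D ↦ CCA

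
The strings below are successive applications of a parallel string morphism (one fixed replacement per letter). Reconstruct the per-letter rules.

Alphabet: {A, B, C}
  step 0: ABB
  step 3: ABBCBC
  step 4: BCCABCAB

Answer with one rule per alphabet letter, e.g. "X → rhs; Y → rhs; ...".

A->B, B->C, C->AB

  step 3 ⇒ step 4: ABBCBC ⇒ B·C·C·AB·C·AB
    A ↦ B
    B ↦ C
    C ↦ AB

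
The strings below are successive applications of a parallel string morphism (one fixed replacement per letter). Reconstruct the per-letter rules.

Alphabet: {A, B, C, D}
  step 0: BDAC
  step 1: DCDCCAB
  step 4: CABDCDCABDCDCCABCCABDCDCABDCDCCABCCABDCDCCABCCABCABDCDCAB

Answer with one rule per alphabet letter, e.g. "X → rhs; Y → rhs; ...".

A->DC, B->D, C->CAB, D->C

  step 0 ⇒ step 1: BDAC ⇒ D·C·DC·CAB
    A ↦ DC
    B ↦ D
    C ↦ CAB
    D ↦ C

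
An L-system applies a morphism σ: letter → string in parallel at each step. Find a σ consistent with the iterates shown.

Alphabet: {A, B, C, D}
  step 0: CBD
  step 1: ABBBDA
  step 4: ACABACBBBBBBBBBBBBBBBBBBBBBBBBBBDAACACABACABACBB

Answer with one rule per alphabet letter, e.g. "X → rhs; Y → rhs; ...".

  step 0 ⇒ step 1: CBD ⇒ AB·BB·DA
    B ↦ BB
    C ↦ AB
    D ↦ DA
    A ↦ AC  (constrained at step 1)

A->AC, B->BB, C->AB, D->DA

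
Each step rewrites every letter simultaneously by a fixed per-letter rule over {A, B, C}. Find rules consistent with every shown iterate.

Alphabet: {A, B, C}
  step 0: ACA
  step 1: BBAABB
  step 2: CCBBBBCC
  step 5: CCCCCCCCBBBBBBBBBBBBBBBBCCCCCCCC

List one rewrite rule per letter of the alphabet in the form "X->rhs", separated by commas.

  step 1 ⇒ step 2: BBAABB ⇒ C·C·BB·BB·C·C
    A ↦ BB
    B ↦ C
  step 0 ⇒ step 1: ACA ⇒ BB·AA·BB
    C ↦ AA

A->BB, B->C, C->AA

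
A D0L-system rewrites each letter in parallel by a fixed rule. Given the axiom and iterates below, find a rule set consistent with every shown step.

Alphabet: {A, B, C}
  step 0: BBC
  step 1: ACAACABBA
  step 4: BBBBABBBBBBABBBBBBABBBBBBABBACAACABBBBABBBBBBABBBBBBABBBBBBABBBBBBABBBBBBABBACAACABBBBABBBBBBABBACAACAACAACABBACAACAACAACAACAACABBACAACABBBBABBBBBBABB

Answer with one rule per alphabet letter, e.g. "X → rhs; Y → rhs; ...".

A->BB, B->ACA, C->BBA

  step 0 ⇒ step 1: BBC ⇒ ACA·ACA·BBA
    B ↦ ACA
    C ↦ BBA
    A ↦ BB  (constrained at step 1)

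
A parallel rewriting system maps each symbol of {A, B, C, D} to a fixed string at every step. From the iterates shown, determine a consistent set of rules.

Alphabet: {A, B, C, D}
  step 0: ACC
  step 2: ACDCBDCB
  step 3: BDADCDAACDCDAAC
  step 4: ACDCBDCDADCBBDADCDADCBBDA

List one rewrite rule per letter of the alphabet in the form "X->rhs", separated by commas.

A->B, B->AC, C->DA, D->DC

  step 3 ⇒ step 4: BDADCDAACDCDAAC ⇒ AC·DC·B·DC·DA·DC·B·B·DA·DC·DA·DC·B·B·DA
    A ↦ B
    B ↦ AC
    C ↦ DA
    D ↦ DC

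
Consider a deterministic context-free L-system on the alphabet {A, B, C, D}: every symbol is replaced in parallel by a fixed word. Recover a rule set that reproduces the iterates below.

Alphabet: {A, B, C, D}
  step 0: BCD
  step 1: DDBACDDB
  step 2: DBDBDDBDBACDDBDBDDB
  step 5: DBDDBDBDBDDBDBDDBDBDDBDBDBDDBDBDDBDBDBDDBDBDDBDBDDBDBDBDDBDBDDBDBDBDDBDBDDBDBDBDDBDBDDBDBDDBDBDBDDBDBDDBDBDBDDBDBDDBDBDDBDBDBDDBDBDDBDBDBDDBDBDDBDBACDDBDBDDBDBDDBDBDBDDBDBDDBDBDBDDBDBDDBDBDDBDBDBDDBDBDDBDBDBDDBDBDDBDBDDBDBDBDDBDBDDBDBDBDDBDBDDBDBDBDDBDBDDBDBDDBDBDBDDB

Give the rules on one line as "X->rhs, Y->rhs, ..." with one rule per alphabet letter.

A->DB, B->DDB, C->ACD, D->DB

  step 1 ⇒ step 2: DDBACDDB ⇒ DB·DB·DDB·DB·ACD·DB·DB·DDB
    A ↦ DB
    B ↦ DDB
    C ↦ ACD
    D ↦ DB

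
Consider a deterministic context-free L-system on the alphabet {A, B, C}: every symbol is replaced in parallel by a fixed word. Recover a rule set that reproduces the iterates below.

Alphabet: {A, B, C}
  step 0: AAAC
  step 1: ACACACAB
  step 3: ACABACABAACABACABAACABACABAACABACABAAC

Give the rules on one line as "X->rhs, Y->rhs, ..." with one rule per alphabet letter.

A->AC, B->ABA, C->AB

  step 0 ⇒ step 1: AAAC ⇒ AC·AC·AC·AB
    A ↦ AC
    C ↦ AB
    B ↦ ABA  (constrained at step 1)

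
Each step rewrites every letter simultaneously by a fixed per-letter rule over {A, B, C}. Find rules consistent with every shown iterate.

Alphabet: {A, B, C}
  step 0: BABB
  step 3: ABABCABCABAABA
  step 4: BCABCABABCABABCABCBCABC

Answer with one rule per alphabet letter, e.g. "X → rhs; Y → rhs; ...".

  step 3 ⇒ step 4: ABABCABCABAABA ⇒ BC·A·BC·A·BA·BC·A·BA·BC·A·BC·BC·A·BC
    A ↦ BC
    B ↦ A
    C ↦ BA

A->BC, B->A, C->BA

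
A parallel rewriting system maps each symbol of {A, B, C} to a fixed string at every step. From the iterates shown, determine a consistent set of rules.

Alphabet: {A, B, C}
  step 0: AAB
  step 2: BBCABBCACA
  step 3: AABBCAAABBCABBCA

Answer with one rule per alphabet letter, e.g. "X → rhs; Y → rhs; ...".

A->CA, B->A, C->BB

  step 2 ⇒ step 3: BBCABBCACA ⇒ A·A·BB·CA·A·A·BB·CA·BB·CA
    A ↦ CA
    B ↦ A
    C ↦ BB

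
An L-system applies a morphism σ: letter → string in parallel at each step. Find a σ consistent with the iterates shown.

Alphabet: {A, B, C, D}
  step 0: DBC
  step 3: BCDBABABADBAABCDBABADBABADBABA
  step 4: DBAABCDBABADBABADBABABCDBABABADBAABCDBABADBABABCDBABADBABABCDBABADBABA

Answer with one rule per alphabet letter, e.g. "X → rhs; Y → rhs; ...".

  step 3 ⇒ step 4: BCDBABABADBAABCDBABADBABADBABA ⇒ DBA·A·BC·DBA·BA·DBA·BA·DBA·BA·BC·DBA·BA·BA·DBA·A·BC·DBA·BA·DBA·BA·BC·DBA·BA·DBA·BA·BC·DBA·BA·DBA·BA
    A ↦ BA
    B ↦ DBA
    C ↦ A
    D ↦ BC

A->BA, B->DBA, C->A, D->BC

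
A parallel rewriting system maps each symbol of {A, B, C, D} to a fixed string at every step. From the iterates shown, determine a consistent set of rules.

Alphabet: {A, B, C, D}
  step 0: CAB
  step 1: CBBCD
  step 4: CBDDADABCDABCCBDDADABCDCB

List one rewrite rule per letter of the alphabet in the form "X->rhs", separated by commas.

  step 0 ⇒ step 1: CAB ⇒ CB·BC·D
    A ↦ BC
    B ↦ D
    C ↦ CB
    D ↦ DA  (constrained at step 1)

A->BC, B->D, C->CB, D->DA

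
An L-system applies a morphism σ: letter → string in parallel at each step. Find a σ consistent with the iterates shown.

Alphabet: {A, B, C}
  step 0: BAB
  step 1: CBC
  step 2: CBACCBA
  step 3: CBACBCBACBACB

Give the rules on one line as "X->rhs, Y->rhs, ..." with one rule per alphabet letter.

  step 2 ⇒ step 3: CBACCBA ⇒ CBA·C·B·CBA·CBA·C·B
    A ↦ B
    B ↦ C
    C ↦ CBA

A->B, B->C, C->CBA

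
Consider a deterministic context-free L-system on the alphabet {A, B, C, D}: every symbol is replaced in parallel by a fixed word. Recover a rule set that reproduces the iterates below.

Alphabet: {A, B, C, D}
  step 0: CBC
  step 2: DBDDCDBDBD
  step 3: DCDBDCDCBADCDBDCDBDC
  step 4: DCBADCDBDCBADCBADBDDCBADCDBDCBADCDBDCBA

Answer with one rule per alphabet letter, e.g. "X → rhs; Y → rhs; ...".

A->D, B->DB, C->BA, D->DC

  step 3 ⇒ step 4: DCDBDCDCBADCDBDCDBDC ⇒ DC·BA·DC·DB·DC·BA·DC·BA·DB·D·DC·BA·DC·DB·DC·BA·DC·DB·DC·BA
    A ↦ D
    B ↦ DB
    C ↦ BA
    D ↦ DC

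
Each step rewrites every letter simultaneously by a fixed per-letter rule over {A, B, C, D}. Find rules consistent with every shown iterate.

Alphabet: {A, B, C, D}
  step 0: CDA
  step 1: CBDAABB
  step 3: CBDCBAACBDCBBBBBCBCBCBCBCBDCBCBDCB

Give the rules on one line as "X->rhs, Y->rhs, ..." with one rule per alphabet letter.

A->BB, B->CB, C->CBD, D->AA

  step 0 ⇒ step 1: CDA ⇒ CBD·AA·BB
    A ↦ BB
    C ↦ CBD
    D ↦ AA
    B ↦ CB  (constrained at step 1)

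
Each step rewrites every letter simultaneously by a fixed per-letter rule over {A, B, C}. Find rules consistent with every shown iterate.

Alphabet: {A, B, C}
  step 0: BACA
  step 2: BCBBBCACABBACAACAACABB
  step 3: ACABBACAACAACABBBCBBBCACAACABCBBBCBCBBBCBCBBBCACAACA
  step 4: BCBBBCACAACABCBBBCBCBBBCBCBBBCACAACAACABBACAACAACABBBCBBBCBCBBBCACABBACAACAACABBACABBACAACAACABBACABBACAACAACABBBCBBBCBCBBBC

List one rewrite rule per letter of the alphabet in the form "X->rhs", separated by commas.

A->BC, B->ACA, C->BB

  step 3 ⇒ step 4: ACABBACAACAACABBBCBBBCACAACABCBBBCBCBBBCBCBBBCACAACA ⇒ BC·BB·BC·ACA·ACA·BC·BB·BC·BC·BB·BC·BC·BB·BC·ACA·ACA·ACA·BB·ACA·ACA·ACA·BB·BC·BB·BC·BC·BB·BC·ACA·BB·ACA·ACA·ACA·BB·ACA·BB·ACA·ACA·ACA·BB·ACA·BB·ACA·ACA·ACA·BB·BC·BB·BC·BC·BB·BC
    A ↦ BC
    B ↦ ACA
    C ↦ BB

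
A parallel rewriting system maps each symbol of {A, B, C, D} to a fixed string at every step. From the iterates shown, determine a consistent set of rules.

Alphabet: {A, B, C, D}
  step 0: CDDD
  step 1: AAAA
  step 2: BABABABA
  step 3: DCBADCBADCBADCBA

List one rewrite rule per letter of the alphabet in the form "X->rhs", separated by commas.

A->BA, B->DC, C->A, D->A

  step 2 ⇒ step 3: BABABABA ⇒ DC·BA·DC·BA·DC·BA·DC·BA
    A ↦ BA
    B ↦ DC
  step 0 ⇒ step 1: CDDD ⇒ A·A·A·A
    C ↦ A
  step 0 ⇒ step 1: CDDD ⇒ A·A·A·A
    D ↦ A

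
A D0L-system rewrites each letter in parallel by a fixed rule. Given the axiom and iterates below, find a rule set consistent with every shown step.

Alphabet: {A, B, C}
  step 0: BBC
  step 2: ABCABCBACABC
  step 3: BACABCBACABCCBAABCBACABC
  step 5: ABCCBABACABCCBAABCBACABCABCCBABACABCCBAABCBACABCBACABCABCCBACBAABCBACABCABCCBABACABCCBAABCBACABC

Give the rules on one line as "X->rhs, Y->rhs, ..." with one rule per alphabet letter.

  step 2 ⇒ step 3: ABCABCBACABC ⇒ BA·C·ABC·BA·C·ABC·C·BA·ABC·BA·C·ABC
    A ↦ BA
    B ↦ C
    C ↦ ABC

A->BA, B->C, C->ABC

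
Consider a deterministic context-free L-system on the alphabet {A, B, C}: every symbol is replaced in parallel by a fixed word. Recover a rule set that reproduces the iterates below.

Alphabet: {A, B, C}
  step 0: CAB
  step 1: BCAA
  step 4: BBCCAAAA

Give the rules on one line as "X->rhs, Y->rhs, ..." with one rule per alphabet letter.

A->C, B->AA, C->B

  step 0 ⇒ step 1: CAB ⇒ B·C·AA
    A ↦ C
    B ↦ AA
    C ↦ B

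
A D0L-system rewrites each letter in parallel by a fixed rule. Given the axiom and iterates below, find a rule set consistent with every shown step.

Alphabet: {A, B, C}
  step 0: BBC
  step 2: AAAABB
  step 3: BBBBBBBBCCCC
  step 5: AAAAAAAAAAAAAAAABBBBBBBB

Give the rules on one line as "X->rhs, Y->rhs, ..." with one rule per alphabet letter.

  step 2 ⇒ step 3: AAAABB ⇒ BB·BB·BB·BB·CC·CC
    A ↦ BB
    B ↦ CC
    C ↦ A  (constrained at step 0)

A->BB, B->CC, C->A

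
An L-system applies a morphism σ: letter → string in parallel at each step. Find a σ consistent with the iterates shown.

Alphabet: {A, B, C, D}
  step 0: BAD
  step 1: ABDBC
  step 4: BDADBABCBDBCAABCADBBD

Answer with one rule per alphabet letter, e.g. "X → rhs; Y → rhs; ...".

  step 0 ⇒ step 1: BAD ⇒ A·BD·BC
    A ↦ BD
    B ↦ A
    D ↦ BC
    C ↦ DB  (constrained at step 1)

A->BD, B->A, C->DB, D->BC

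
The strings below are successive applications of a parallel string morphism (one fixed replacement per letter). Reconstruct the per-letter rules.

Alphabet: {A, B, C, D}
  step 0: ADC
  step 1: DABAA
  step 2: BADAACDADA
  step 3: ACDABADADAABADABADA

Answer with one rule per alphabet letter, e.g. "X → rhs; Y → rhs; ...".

  step 2 ⇒ step 3: BADAACDADA ⇒ AC·DA·BA·DA·DA·A·BA·DA·BA·DA
    A ↦ DA
    B ↦ AC
    C ↦ A
    D ↦ BA

A->DA, B->AC, C->A, D->BA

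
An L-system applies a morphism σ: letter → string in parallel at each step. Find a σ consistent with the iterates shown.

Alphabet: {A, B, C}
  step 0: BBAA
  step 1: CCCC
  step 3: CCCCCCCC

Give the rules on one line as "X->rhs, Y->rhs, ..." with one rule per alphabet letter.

  step 0 ⇒ step 1: BBAA ⇒ C·C·C·C
    A ↦ C
    B ↦ C
    C ↦ AB  (constrained at step 1)

A->C, B->C, C->AB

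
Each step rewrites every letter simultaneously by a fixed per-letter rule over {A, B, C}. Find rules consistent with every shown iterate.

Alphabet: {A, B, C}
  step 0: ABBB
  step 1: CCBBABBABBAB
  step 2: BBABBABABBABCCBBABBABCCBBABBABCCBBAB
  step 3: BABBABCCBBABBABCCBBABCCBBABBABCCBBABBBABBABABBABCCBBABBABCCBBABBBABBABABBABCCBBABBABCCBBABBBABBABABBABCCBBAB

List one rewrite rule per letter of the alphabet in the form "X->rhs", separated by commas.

A->CCB, B->BAB, C->BBA

  step 2 ⇒ step 3: BBABBABABBABCCBBABBABCCBBABBABCCBBAB ⇒ BAB·BAB·CCB·BAB·BAB·CCB·BAB·CCB·BAB·BAB·CCB·BAB·BBA·BBA·BAB·BAB·CCB·BAB·BAB·CCB·BAB·BBA·BBA·BAB·BAB·CCB·BAB·BAB·CCB·BAB·BBA·BBA·BAB·BAB·CCB·BAB
    A ↦ CCB
    B ↦ BAB
    C ↦ BBA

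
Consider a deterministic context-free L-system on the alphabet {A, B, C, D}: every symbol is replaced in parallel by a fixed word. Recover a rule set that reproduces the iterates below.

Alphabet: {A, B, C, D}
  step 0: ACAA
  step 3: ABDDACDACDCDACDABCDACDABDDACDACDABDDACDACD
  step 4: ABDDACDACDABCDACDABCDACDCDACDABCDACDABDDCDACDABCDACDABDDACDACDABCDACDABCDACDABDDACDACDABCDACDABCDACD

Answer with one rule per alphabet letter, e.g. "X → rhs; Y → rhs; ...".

A->AB, B->DD, C->CD, D->ACD

  step 3 ⇒ step 4: ABDDACDACDCDACDABCDACDABDDACDACDABDDACDACD ⇒ AB·DD·ACD·ACD·AB·CD·ACD·AB·CD·ACD·CD·ACD·AB·CD·ACD·AB·DD·CD·ACD·AB·CD·ACD·AB·DD·ACD·ACD·AB·CD·ACD·AB·CD·ACD·AB·DD·ACD·ACD·AB·CD·ACD·AB·CD·ACD
    A ↦ AB
    B ↦ DD
    C ↦ CD
    D ↦ ACD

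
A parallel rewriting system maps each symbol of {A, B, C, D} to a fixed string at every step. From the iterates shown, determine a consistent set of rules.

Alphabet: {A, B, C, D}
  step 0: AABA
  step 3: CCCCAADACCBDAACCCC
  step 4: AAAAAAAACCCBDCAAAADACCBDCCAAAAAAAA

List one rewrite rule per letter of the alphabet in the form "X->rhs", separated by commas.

  step 3 ⇒ step 4: CCCCAADACCBDAACCCC ⇒ AA·AA·AA·AA·C·C·CBD·C·AA·AA·DAC·CBD·C·C·AA·AA·AA·AA
    A ↦ C
    B ↦ DAC
    C ↦ AA
    D ↦ CBD

A->C, B->DAC, C->AA, D->CBD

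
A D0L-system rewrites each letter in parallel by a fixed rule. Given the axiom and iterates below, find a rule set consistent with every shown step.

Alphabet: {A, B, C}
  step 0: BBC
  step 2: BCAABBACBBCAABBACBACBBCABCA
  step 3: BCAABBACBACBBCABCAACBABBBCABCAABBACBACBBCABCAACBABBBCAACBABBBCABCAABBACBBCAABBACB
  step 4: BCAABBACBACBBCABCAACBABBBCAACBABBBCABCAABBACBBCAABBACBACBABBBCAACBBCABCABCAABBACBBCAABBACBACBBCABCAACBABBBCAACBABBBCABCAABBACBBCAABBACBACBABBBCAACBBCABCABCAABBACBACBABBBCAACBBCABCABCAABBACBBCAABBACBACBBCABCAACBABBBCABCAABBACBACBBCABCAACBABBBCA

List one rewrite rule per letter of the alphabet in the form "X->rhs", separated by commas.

  step 3 ⇒ step 4: BCAABBACBACBBCABCAACBABBBCABCAABBACBACBBCABCAACBABBBCAACBABBBCABCAABBACBBCAABBACB ⇒ BCA·ABB·ACB·ACB·BCA·BCA·ACB·ABB·BCA·ACB·ABB·BCA·BCA·ABB·ACB·BCA·ABB·ACB·ACB·ABB·BCA·ACB·BCA·BCA·BCA·ABB·ACB·BCA·ABB·ACB·ACB·BCA·BCA·ACB·ABB·BCA·ACB·ABB·BCA·BCA·ABB·ACB·BCA·ABB·ACB·ACB·ABB·BCA·ACB·BCA·BCA·BCA·ABB·ACB·ACB·ABB·BCA·ACB·BCA·BCA·BCA·ABB·ACB·BCA·ABB·ACB·ACB·BCA·BCA·ACB·ABB·BCA·BCA·ABB·ACB·ACB·BCA·BCA·ACB·ABB·BCA
    A ↦ ACB
    B ↦ BCA
    C ↦ ABB

A->ACB, B->BCA, C->ABB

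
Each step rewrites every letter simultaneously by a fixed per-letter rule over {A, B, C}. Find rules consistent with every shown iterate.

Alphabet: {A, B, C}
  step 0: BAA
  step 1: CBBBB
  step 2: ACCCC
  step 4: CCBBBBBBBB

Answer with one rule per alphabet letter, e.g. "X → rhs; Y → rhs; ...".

  step 1 ⇒ step 2: CBBBB ⇒ A·C·C·C·C
    B ↦ C
    C ↦ A
  step 0 ⇒ step 1: BAA ⇒ C·BB·BB
    A ↦ BB

A->BB, B->C, C->A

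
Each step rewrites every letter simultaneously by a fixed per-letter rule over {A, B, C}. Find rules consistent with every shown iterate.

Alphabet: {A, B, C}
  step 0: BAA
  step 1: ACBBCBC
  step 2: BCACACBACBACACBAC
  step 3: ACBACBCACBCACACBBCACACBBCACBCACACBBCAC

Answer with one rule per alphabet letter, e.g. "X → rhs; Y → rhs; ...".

  step 2 ⇒ step 3: BCACACBACBACACBAC ⇒ ACB·AC·BC·AC·BC·AC·ACB·BC·AC·ACB·BC·AC·BC·AC·ACB·BC·AC
    A ↦ BC
    B ↦ ACB
    C ↦ AC

A->BC, B->ACB, C->AC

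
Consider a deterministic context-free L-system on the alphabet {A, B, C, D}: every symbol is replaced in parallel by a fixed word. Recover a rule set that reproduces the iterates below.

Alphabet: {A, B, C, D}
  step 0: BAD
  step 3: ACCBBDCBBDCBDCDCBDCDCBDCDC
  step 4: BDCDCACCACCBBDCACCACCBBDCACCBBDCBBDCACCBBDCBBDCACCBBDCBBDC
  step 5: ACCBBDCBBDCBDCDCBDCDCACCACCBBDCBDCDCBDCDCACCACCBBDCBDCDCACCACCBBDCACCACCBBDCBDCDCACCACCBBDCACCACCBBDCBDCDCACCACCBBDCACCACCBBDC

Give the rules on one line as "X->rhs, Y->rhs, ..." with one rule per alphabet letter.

A->B, B->ACC, C->DC, D->BB

  step 4 ⇒ step 5: BDCDCACCACCBBDCACCACCBBDCACCBBDCBBDCACCBBDCBBDCACCBBDCBBDC ⇒ ACC·BB·DC·BB·DC·B·DC·DC·B·DC·DC·ACC·ACC·BB·DC·B·DC·DC·B·DC·DC·ACC·ACC·BB·DC·B·DC·DC·ACC·ACC·BB·DC·ACC·ACC·BB·DC·B·DC·DC·ACC·ACC·BB·DC·ACC·ACC·BB·DC·B·DC·DC·ACC·ACC·BB·DC·ACC·ACC·BB·DC
    A ↦ B
    B ↦ ACC
    C ↦ DC
    D ↦ BB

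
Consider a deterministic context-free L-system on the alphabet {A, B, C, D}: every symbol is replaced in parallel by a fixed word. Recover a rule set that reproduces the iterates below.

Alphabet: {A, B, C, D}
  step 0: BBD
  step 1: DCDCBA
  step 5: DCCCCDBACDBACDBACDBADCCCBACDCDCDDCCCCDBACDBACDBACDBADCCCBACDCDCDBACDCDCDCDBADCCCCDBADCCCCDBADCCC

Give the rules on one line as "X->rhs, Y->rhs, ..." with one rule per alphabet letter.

A->CC, B->DC, C->CD, D->BA

  step 0 ⇒ step 1: BBD ⇒ DC·DC·BA
    B ↦ DC
    D ↦ BA
    A ↦ CC  (constrained at step 1)
    C ↦ CD  (constrained at step 1)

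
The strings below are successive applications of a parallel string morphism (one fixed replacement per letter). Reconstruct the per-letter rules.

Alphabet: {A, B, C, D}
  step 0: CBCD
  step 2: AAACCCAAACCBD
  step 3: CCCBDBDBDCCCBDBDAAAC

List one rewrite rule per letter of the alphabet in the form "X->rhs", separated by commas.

A->C, B->AA, C->BD, D->AC

  step 2 ⇒ step 3: AAACCCAAACCBD ⇒ C·C·C·BD·BD·BD·C·C·C·BD·BD·AA·AC
    A ↦ C
    B ↦ AA
    C ↦ BD
    D ↦ AC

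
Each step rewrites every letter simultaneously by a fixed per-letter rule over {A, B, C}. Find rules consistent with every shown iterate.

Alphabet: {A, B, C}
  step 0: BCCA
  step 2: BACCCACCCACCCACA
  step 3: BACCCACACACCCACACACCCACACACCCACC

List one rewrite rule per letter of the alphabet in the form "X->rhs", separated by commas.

  step 2 ⇒ step 3: BACCCACCCACCCACA ⇒ BA·CC·CA·CA·CA·CC·CA·CA·CA·CC·CA·CA·CA·CC·CA·CC
    A ↦ CC
    B ↦ BA
    C ↦ CA

A->CC, B->BA, C->CA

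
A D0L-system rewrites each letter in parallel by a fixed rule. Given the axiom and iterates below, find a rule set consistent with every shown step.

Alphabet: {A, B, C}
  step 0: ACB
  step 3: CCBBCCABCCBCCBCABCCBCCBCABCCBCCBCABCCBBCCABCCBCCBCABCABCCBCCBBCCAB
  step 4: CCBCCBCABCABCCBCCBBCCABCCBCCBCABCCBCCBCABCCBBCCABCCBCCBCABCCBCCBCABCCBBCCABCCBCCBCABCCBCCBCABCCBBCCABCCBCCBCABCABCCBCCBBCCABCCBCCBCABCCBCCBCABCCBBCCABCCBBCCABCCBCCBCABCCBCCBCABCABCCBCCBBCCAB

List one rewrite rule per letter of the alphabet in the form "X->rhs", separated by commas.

A->BC, B->CAB, C->CCB

  step 3 ⇒ step 4: CCBBCCABCCBCCBCABCCBCCBCABCCBCCBCABCCBBCCABCCBCCBCABCABCCBCCBBCCAB ⇒ CCB·CCB·CAB·CAB·CCB·CCB·BC·CAB·CCB·CCB·CAB·CCB·CCB·CAB·CCB·BC·CAB·CCB·CCB·CAB·CCB·CCB·CAB·CCB·BC·CAB·CCB·CCB·CAB·CCB·CCB·CAB·CCB·BC·CAB·CCB·CCB·CAB·CAB·CCB·CCB·BC·CAB·CCB·CCB·CAB·CCB·CCB·CAB·CCB·BC·CAB·CCB·BC·CAB·CCB·CCB·CAB·CCB·CCB·CAB·CAB·CCB·CCB·BC·CAB
    A ↦ BC
    B ↦ CAB
    C ↦ CCB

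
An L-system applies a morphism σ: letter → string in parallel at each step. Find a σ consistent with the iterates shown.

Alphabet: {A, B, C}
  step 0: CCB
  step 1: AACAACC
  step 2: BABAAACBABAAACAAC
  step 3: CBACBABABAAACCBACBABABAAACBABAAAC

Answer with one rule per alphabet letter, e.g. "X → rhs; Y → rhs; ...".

A->BA, B->C, C->AAC

  step 2 ⇒ step 3: BABAAACBABAAACAAC ⇒ C·BA·C·BA·BA·BA·AAC·C·BA·C·BA·BA·BA·AAC·BA·BA·AAC
    A ↦ BA
    B ↦ C
    C ↦ AAC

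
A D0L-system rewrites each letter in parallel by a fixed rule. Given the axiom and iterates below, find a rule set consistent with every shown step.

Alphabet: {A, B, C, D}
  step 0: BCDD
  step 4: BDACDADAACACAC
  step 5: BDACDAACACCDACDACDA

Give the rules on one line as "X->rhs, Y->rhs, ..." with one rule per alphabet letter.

  step 4 ⇒ step 5: BDACDADAACACAC ⇒ BD·A·C·DA·A·C·A·C·C·DA·C·DA·C·DA
    A ↦ C
    B ↦ BD
    C ↦ DA
    D ↦ A

A->C, B->BD, C->DA, D->A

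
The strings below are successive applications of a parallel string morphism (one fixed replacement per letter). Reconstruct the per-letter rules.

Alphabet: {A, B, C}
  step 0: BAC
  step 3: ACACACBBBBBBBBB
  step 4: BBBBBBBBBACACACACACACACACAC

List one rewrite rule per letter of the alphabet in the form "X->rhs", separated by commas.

A->BB, B->AC, C->B

  step 3 ⇒ step 4: ACACACBBBBBBBBB ⇒ BB·B·BB·B·BB·B·AC·AC·AC·AC·AC·AC·AC·AC·AC
    A ↦ BB
    B ↦ AC
    C ↦ B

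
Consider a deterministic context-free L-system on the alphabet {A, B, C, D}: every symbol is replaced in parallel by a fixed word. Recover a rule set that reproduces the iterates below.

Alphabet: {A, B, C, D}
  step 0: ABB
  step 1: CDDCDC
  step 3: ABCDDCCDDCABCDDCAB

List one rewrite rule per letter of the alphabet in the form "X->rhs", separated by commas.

  step 0 ⇒ step 1: ABB ⇒ CD·DC·DC
    A ↦ CD
    B ↦ DC
    C ↦ D  (constrained at step 1)
    D ↦ AB  (constrained at step 1)

A->CD, B->DC, C->D, D->AB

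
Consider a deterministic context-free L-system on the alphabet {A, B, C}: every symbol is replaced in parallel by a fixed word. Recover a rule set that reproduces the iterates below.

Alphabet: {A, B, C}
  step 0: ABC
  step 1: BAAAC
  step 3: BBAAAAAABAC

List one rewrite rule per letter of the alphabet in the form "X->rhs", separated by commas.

  step 0 ⇒ step 1: ABC ⇒ B·AA·AC
    A ↦ B
    B ↦ AA
    C ↦ AC

A->B, B->AA, C->AC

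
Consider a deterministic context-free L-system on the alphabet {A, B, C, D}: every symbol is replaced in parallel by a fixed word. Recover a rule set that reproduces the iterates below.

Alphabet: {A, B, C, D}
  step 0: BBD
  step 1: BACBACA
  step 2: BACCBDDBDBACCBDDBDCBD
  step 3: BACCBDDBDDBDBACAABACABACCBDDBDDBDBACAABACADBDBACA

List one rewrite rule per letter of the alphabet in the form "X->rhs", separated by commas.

A->CBD, B->BAC, C->DBD, D->A

  step 2 ⇒ step 3: BACCBDDBDBACCBDDBDCBD ⇒ BAC·CBD·DBD·DBD·BAC·A·A·BAC·A·BAC·CBD·DBD·DBD·BAC·A·A·BAC·A·DBD·BAC·A
    A ↦ CBD
    B ↦ BAC
    C ↦ DBD
    D ↦ A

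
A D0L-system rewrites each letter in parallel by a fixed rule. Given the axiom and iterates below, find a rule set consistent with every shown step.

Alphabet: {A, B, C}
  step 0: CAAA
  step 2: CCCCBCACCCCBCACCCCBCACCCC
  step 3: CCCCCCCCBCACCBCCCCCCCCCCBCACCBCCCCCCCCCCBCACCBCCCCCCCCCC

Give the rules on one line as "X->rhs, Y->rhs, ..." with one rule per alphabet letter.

  step 2 ⇒ step 3: CCCCBCACCCCBCACCCCBCACCCC ⇒ CC·CC·CC·CC·BCA·CC·BCC·CC·CC·CC·CC·BCA·CC·BCC·CC·CC·CC·CC·BCA·CC·BCC·CC·CC·CC·CC
    A ↦ BCC
    B ↦ BCA
    C ↦ CC

A->BCC, B->BCA, C->CC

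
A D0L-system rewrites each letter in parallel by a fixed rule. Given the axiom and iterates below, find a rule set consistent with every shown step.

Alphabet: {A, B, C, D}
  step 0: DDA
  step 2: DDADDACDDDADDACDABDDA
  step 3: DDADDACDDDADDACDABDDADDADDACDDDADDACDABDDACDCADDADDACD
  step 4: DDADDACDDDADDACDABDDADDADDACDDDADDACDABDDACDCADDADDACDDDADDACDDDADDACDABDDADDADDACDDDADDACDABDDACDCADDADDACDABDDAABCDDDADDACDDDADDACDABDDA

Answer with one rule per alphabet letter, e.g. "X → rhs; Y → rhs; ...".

  step 3 ⇒ step 4: DDADDACDDDADDACDABDDADDADDACDDDADDACDABDDACDCADDADDACD ⇒ DDA·DDA·CD·DDA·DDA·CD·AB·DDA·DDA·DDA·CD·DDA·DDA·CD·AB·DDA·CD·CA·DDA·DDA·CD·DDA·DDA·CD·DDA·DDA·CD·AB·DDA·DDA·DDA·CD·DDA·DDA·CD·AB·DDA·CD·CA·DDA·DDA·CD·AB·DDA·AB·CD·DDA·DDA·CD·DDA·DDA·CD·AB·DDA
    A ↦ CD
    B ↦ CA
    C ↦ AB
    D ↦ DDA

A->CD, B->CA, C->AB, D->DDA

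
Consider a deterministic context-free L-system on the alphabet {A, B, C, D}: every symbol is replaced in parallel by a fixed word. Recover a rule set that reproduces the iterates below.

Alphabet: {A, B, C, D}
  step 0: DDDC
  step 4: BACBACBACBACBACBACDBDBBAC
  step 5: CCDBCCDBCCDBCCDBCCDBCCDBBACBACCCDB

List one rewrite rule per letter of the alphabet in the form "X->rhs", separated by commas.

  step 4 ⇒ step 5: BACBACBACBACBACBACDBDBBAC ⇒ C·C·DB·C·C·DB·C·C·DB·C·C·DB·C·C·DB·C·C·DB·BA·C·BA·C·C·C·DB
    A ↦ C
    B ↦ C
    C ↦ DB
    D ↦ BA

A->C, B->C, C->DB, D->BA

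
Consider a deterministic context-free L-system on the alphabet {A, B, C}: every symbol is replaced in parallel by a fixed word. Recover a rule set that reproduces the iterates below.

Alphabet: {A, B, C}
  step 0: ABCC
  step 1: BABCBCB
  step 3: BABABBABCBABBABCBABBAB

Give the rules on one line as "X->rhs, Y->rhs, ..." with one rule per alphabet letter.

A->B, B->AB, C->CB

  step 0 ⇒ step 1: ABCC ⇒ B·AB·CB·CB
    A ↦ B
    B ↦ AB
    C ↦ CB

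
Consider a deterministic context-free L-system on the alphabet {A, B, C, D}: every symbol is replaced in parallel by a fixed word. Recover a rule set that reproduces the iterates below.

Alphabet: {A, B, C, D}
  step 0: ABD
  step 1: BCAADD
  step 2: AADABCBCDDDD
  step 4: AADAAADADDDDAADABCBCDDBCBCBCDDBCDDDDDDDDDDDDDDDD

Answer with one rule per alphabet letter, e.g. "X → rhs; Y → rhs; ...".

A->BC, B->AA, C->DA, D->DD

  step 1 ⇒ step 2: BCAADD ⇒ AA·DA·BC·BC·DD·DD
    A ↦ BC
    B ↦ AA
    C ↦ DA
    D ↦ DD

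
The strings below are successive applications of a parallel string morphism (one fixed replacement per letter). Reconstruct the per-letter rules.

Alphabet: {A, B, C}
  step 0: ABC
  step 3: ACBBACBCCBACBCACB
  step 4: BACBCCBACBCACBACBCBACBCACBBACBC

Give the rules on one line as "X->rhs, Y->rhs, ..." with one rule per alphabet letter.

A->B, B->C, C->ACB

  step 3 ⇒ step 4: ACBBACBCCBACBCACB ⇒ B·ACB·C·C·B·ACB·C·ACB·ACB·C·B·ACB·C·ACB·B·ACB·C
    A ↦ B
    B ↦ C
    C ↦ ACB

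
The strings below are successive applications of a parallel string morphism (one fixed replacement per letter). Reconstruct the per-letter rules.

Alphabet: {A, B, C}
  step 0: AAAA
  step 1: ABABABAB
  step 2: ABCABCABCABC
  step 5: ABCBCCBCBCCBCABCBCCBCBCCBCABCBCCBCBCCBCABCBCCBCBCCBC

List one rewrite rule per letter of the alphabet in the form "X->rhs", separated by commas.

  step 1 ⇒ step 2: ABABABAB ⇒ AB·C·AB·C·AB·C·AB·C
    A ↦ AB
    B ↦ C
    C ↦ BC  (constrained at step 2)

A->AB, B->C, C->BC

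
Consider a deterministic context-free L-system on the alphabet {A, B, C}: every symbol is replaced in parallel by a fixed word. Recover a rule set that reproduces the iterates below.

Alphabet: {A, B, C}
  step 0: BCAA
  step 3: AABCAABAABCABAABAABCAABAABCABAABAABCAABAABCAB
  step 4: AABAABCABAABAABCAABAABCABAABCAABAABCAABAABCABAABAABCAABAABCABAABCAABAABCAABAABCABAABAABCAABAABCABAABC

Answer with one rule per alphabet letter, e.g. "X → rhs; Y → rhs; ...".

  step 3 ⇒ step 4: AABCAABAABCABAABAABCAABAABCABAABAABCAABAABCAB ⇒ AAB·AAB·C·AB·AAB·AAB·C·AAB·AAB·C·AB·AAB·C·AAB·AAB·C·AAB·AAB·C·AB·AAB·AAB·C·AAB·AAB·C·AB·AAB·C·AAB·AAB·C·AAB·AAB·C·AB·AAB·AAB·C·AAB·AAB·C·AB·AAB·C
    A ↦ AAB
    B ↦ C
    C ↦ AB

A->AAB, B->C, C->AB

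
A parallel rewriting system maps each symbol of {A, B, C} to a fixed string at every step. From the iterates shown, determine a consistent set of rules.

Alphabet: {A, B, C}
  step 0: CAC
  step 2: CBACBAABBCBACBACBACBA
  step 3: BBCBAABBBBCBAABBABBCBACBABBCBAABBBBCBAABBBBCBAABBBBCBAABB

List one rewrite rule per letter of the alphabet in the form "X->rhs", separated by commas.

A->ABB, B->CBA, C->BB

  step 2 ⇒ step 3: CBACBAABBCBACBACBACBA ⇒ BB·CBA·ABB·BB·CBA·ABB·ABB·CBA·CBA·BB·CBA·ABB·BB·CBA·ABB·BB·CBA·ABB·BB·CBA·ABB
    A ↦ ABB
    B ↦ CBA
    C ↦ BB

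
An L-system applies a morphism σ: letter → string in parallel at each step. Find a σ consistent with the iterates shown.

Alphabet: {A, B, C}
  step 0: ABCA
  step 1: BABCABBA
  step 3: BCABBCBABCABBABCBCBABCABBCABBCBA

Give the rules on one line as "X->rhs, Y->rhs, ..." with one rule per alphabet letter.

  step 0 ⇒ step 1: ABCA ⇒ BA·BC·AB·BA
    A ↦ BA
    B ↦ BC
    C ↦ AB

A->BA, B->BC, C->AB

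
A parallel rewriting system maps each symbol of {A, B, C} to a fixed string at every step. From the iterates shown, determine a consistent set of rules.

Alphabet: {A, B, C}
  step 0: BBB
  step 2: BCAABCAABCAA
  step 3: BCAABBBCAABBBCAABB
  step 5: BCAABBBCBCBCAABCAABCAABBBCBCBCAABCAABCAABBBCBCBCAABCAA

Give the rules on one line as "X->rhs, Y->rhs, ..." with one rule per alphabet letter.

A->B, B->BC, C->AA

  step 2 ⇒ step 3: BCAABCAABCAA ⇒ BC·AA·B·B·BC·AA·B·B·BC·AA·B·B
    A ↦ B
    B ↦ BC
    C ↦ AA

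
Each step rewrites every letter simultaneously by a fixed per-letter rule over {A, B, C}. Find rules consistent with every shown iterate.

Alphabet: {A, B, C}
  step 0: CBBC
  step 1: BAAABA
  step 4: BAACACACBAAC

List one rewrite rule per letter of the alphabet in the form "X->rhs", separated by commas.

  step 0 ⇒ step 1: CBBC ⇒ BA·A·A·BA
    B ↦ A
    C ↦ BA
    A ↦ C  (constrained at step 1)

A->C, B->A, C->BA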